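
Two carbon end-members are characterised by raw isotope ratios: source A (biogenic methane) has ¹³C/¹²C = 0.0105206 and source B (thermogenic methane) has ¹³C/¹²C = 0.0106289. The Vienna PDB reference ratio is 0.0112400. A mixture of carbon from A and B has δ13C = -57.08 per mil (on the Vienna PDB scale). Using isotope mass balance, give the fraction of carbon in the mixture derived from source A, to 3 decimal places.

δ_A = (0.0105206/0.0112400 − 1)×1000 = (0.935996 − 1)×1000 = -64.004 per mil
δ_B = (0.0106289/0.0112400 − 1)×1000 = (0.945632 − 1)×1000 = -54.368 per mil
f_A = (δ_mix − δ_B)/(δ_A − δ_B) = (-57.08 − (-54.368))/(-64.004 − (-54.368))
f_A = -2.712 / -9.635 = 0.2814

0.281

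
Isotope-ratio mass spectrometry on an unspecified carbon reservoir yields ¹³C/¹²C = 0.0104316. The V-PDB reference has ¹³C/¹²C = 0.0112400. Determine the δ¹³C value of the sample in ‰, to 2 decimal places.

δ¹³C = (R_sample / R_standard − 1) × 1000
R_sample / R_standard = 0.0104316 / 0.0112400 = 0.928078
δ¹³C = (0.928078 − 1) × 1000 = -71.922‰

-71.92‰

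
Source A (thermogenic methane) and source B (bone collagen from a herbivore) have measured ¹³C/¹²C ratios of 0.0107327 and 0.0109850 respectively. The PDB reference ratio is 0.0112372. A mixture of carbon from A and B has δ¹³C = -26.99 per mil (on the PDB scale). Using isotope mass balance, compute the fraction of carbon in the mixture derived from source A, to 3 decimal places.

δ_A = (0.0107327/0.0112372 − 1)×1000 = (0.955104 − 1)×1000 = -44.896 per mil
δ_B = (0.0109850/0.0112372 − 1)×1000 = (0.977557 − 1)×1000 = -22.443 per mil
f_A = (δ_mix − δ_B)/(δ_A − δ_B) = (-26.99 − (-22.443))/(-44.896 − (-22.443))
f_A = -4.547 / -22.452 = 0.2025

0.203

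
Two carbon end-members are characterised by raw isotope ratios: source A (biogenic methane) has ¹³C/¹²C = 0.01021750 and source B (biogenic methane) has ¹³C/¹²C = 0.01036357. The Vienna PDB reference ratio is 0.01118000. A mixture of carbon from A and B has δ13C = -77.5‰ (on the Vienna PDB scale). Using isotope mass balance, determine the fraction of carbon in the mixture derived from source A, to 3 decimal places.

0.342

δ_A = (0.01021750/0.01118000 − 1)×1000 = (0.913909 − 1)×1000 = -86.091‰
δ_B = (0.01036357/0.01118000 − 1)×1000 = (0.926974 − 1)×1000 = -73.026‰
f_A = (δ_mix − δ_B)/(δ_A − δ_B) = (-77.5 − (-73.026))/(-86.091 − (-73.026))
f_A = -4.474 / -13.065 = 0.3424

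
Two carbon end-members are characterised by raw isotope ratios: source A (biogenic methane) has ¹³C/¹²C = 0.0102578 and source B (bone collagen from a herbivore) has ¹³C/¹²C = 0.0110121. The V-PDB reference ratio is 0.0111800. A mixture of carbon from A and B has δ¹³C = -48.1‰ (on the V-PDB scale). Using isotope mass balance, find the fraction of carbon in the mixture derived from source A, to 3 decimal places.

δ_A = (0.0102578/0.0111800 − 1)×1000 = (0.917513 − 1)×1000 = -82.487‰
δ_B = (0.0110121/0.0111800 − 1)×1000 = (0.984982 − 1)×1000 = -15.018‰
f_A = (δ_mix − δ_B)/(δ_A − δ_B) = (-48.1 − (-15.018))/(-82.487 − (-15.018))
f_A = -33.082 / -67.469 = 0.4903

0.490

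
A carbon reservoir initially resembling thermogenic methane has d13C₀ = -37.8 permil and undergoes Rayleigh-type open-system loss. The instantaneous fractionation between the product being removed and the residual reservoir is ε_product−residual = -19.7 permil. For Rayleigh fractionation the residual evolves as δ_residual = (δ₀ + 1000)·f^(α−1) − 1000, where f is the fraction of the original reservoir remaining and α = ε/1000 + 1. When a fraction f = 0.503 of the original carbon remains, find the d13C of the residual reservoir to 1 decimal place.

Rayleigh residual: δ_res = (δ₀ + 1000)·f^(α−1) − 1000
α = ε/1000 + 1 = 0.98030, so α − 1 = -0.01970
f^(α−1) = 0.503^(-0.01970) = 1.013629
δ_res = (-37.8 + 1000) × 1.013629 − 1000 = 975.314 − 1000 = -24.69 permil

-24.7 permil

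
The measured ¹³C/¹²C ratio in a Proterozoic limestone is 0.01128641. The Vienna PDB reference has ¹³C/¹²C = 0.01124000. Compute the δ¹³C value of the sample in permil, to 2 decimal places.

4.13 permil

δ¹³C = (R_sample / R_standard − 1) × 1000
R_sample / R_standard = 0.01128641 / 0.01124000 = 1.004129
δ¹³C = (1.004129 − 1) × 1000 = 4.129 permil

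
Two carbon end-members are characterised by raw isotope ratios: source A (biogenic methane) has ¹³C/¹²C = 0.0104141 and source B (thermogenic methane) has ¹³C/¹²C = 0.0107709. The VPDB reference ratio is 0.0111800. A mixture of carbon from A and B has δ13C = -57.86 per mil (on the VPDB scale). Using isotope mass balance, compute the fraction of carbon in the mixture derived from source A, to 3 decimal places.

δ_A = (0.0104141/0.0111800 − 1)×1000 = (0.931494 − 1)×1000 = -68.506 per mil
δ_B = (0.0107709/0.0111800 − 1)×1000 = (0.963408 − 1)×1000 = -36.592 per mil
f_A = (δ_mix − δ_B)/(δ_A − δ_B) = (-57.86 − (-36.592))/(-68.506 − (-36.592))
f_A = -21.268 / -31.914 = 0.6664

0.666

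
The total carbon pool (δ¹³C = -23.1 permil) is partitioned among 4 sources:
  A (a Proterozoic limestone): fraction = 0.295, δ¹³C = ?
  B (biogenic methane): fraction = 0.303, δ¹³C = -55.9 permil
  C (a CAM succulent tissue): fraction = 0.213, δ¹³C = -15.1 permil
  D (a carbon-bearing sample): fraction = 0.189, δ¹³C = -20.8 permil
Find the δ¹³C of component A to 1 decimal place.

3.3 permil

Isotope mass balance: δ_bulk = Σ fᵢ·δᵢ.
-23.1 = 0.295×δ_A + 0.303×(-55.9) + 0.213×(-15.1) + 0.189×(-20.8)
0.295·δ_A = -23.1 − (-24.085) = 0.985
δ_A = 0.985 / 0.295 = 3.34 permil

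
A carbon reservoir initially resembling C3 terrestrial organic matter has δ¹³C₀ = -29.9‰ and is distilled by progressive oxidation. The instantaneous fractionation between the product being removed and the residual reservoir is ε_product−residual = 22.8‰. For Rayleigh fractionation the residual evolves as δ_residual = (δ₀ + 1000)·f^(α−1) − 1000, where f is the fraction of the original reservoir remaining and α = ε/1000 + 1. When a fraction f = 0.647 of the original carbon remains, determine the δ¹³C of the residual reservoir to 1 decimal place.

Rayleigh residual: δ_res = (δ₀ + 1000)·f^(α−1) − 1000
α = ε/1000 + 1 = 1.02280, so α − 1 = 0.02280
f^(α−1) = 0.647^(0.02280) = 0.990122
δ_res = (-29.9 + 1000) × 0.990122 − 1000 = 960.517 − 1000 = -39.48‰

-39.5‰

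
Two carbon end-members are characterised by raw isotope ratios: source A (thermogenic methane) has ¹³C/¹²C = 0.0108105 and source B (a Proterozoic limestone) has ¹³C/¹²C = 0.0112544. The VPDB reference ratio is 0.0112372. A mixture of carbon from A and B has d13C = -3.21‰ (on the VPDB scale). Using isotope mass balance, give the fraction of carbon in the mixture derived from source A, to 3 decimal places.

0.120

δ_A = (0.0108105/0.0112372 − 1)×1000 = (0.962028 − 1)×1000 = -37.972‰
δ_B = (0.0112544/0.0112372 − 1)×1000 = (1.001531 − 1)×1000 = 1.531‰
f_A = (δ_mix − δ_B)/(δ_A − δ_B) = (-3.21 − (1.531))/(-37.972 − (1.531))
f_A = -4.741 / -39.503 = 0.1200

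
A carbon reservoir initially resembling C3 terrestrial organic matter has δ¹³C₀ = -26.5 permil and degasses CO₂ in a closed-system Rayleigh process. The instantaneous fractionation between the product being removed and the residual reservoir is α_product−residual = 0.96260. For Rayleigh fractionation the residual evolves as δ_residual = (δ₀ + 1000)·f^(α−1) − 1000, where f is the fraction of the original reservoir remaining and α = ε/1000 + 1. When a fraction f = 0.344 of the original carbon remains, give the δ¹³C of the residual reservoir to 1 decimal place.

Rayleigh residual: δ_res = (δ₀ + 1000)·f^(α−1) − 1000
α − 1 = -0.03740
f^(α−1) = 0.344^(-0.03740) = 1.040717
δ_res = (-26.5 + 1000) × 1.040717 − 1000 = 1013.138 − 1000 = 13.14 permil

13.1 permil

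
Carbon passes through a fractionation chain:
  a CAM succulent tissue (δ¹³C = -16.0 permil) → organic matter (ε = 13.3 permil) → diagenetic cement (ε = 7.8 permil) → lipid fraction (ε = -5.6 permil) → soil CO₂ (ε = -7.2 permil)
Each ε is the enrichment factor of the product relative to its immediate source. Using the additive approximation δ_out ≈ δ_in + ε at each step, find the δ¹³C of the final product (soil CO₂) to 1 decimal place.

-7.7 permil

step 1: δ ≈ -16.0 + (13.3) = -2.7 permil
step 2: δ ≈ -2.7 + (7.8) = 5.1 permil
step 3: δ ≈ 5.1 + (-5.6) = -0.5 permil
step 4: δ ≈ -0.5 + (-7.2) = -7.7 permil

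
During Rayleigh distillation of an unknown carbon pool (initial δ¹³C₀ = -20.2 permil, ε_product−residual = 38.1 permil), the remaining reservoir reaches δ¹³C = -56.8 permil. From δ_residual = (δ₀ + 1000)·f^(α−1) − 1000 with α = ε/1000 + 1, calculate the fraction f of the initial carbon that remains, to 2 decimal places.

α − 1 = ε/1000 = 0.0381
(δ_res + 1000)/(δ₀ + 1000) = (-56.8 + 1000)/(-20.2 + 1000) = 943.2/979.8 = 0.962645
f = 0.962645^(1/0.0381) = exp(ln(0.962645)/0.0381) = exp(-0.03807/0.0381)
f = exp(-0.9992) = 0.3682

0.37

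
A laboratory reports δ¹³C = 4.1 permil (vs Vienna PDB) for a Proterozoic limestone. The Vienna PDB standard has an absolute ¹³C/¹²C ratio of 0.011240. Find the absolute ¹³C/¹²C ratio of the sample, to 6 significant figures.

R_sample = R_standard × (δ¹³C/1000 + 1)
R_sample = 0.011240 × (4.1/1000 + 1) = 0.011240 × 1.004100
R_sample = 0.0112861

0.0112861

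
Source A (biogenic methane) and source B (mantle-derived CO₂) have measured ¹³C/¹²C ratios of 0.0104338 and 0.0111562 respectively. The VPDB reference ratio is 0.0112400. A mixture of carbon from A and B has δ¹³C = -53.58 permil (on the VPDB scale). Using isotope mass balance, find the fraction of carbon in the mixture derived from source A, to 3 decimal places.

0.718

δ_A = (0.0104338/0.0112400 − 1)×1000 = (0.928274 − 1)×1000 = -71.726 permil
δ_B = (0.0111562/0.0112400 − 1)×1000 = (0.992544 − 1)×1000 = -7.456 permil
f_A = (δ_mix − δ_B)/(δ_A − δ_B) = (-53.58 − (-7.456))/(-71.726 − (-7.456))
f_A = -46.124 / -64.270 = 0.7177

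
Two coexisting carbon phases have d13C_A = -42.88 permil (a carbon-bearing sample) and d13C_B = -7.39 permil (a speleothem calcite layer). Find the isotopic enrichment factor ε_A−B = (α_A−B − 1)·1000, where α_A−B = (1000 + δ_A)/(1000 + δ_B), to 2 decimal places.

α_A−B = (1000 + -42.88) / (1000 + -7.39) = 957.12 / 992.61 = 0.964246
ε_A−B = (0.964246 − 1) × 1000 = -35.754 permil
(The approximation ε ≈ δ_A − δ_B would give -35.49 permil.)

-35.75 permil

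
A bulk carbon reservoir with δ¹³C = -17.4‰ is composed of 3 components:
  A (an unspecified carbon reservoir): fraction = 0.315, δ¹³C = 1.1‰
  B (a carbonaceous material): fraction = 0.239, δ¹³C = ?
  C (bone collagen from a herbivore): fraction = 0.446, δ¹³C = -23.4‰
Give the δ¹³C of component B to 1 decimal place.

-30.6‰

Isotope mass balance: δ_bulk = Σ fᵢ·δᵢ.
-17.4 = 0.315×(1.1) + 0.239×δ_B + 0.446×(-23.4)
0.239·δ_B = -17.4 − (-10.090) = -7.310
δ_B = -7.310 / 0.239 = -30.59‰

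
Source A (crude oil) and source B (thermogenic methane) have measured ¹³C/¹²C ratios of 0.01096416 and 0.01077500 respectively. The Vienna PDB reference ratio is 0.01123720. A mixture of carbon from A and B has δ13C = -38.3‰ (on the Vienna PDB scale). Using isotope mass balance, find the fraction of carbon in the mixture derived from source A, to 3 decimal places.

0.168

δ_A = (0.01096416/0.01123720 − 1)×1000 = (0.975702 − 1)×1000 = -24.298‰
δ_B = (0.01077500/0.01123720 − 1)×1000 = (0.958869 − 1)×1000 = -41.131‰
f_A = (δ_mix − δ_B)/(δ_A − δ_B) = (-38.3 − (-41.131))/(-24.298 − (-41.131))
f_A = 2.831 / 16.833 = 0.1682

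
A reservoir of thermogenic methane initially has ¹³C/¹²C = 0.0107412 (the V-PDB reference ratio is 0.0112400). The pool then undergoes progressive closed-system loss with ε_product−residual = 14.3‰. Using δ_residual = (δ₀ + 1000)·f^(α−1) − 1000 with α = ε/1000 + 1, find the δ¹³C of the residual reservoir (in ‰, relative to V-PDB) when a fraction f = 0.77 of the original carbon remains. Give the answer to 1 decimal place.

δ₀ = (0.0107412/0.0112400 − 1)×1000 = (0.955623 − 1)×1000 = -44.377‰
α − 1 = ε/1000 = 0.0143
f^(α−1) = 0.77^(0.0143) = 0.996269
δ_res = (-44.377 + 1000) × 0.996269 − 1000 = 952.058 − 1000 = -47.94‰

-47.9‰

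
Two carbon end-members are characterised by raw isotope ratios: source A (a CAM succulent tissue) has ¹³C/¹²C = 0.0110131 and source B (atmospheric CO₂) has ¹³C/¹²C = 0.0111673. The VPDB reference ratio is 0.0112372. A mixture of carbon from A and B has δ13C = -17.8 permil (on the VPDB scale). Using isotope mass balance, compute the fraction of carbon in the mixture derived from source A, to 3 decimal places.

δ_A = (0.0110131/0.0112372 − 1)×1000 = (0.980057 − 1)×1000 = -19.943 permil
δ_B = (0.0111673/0.0112372 − 1)×1000 = (0.993780 − 1)×1000 = -6.220 permil
f_A = (δ_mix − δ_B)/(δ_A − δ_B) = (-17.8 − (-6.220))/(-19.943 − (-6.220))
f_A = -11.580 / -13.722 = 0.8439

0.844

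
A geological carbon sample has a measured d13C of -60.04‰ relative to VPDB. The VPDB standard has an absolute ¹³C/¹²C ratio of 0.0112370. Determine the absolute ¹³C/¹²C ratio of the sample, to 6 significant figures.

0.0105623

R_sample = R_standard × (d13C/1000 + 1)
R_sample = 0.0112370 × (-60.04/1000 + 1) = 0.0112370 × 0.939960
R_sample = 0.0105623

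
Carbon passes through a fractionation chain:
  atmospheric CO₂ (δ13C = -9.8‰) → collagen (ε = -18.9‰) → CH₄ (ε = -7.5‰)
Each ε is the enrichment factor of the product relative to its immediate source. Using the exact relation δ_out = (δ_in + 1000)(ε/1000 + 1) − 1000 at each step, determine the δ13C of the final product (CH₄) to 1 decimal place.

-35.8‰

step 1: δ = (-9.80 + 1000)·(-18.9/1000 + 1) − 1000 = -28.51‰
step 2: δ = (-28.51 + 1000)·(-7.5/1000 + 1) − 1000 = -35.80‰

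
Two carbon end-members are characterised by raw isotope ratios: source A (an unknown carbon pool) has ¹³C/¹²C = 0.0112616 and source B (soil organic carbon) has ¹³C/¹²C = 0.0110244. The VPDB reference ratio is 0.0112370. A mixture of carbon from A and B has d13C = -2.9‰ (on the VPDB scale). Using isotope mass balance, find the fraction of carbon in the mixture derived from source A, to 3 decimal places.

δ_A = (0.0112616/0.0112370 − 1)×1000 = (1.002189 − 1)×1000 = 2.189‰
δ_B = (0.0110244/0.0112370 − 1)×1000 = (0.981080 − 1)×1000 = -18.920‰
f_A = (δ_mix − δ_B)/(δ_A − δ_B) = (-2.9 − (-18.920))/(2.189 − (-18.920))
f_A = 16.020 / 21.109 = 0.7589

0.759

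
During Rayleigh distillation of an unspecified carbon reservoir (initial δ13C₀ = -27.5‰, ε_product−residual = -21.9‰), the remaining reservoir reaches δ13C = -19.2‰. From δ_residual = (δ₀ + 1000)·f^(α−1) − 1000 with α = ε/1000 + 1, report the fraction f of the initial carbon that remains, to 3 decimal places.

0.678

α − 1 = ε/1000 = -0.0219
(δ_res + 1000)/(δ₀ + 1000) = (-19.2 + 1000)/(-27.5 + 1000) = 980.8/972.5 = 1.008535
f = 1.008535^(1/-0.0219) = exp(ln(1.008535)/-0.0219) = exp(0.00850/-0.0219)
f = exp(-0.3881) = 0.6784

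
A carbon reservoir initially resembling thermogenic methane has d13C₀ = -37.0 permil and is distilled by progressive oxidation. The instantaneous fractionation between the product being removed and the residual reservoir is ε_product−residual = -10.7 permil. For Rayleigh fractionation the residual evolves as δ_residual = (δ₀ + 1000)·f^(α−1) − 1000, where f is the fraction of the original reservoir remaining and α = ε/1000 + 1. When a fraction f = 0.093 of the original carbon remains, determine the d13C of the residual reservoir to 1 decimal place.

-12.2 permil

Rayleigh residual: δ_res = (δ₀ + 1000)·f^(α−1) − 1000
α = ε/1000 + 1 = 0.98930, so α − 1 = -0.01070
f^(α−1) = 0.093^(-0.01070) = 1.025740
δ_res = (-37.0 + 1000) × 1.025740 − 1000 = 987.787 − 1000 = -12.21 permil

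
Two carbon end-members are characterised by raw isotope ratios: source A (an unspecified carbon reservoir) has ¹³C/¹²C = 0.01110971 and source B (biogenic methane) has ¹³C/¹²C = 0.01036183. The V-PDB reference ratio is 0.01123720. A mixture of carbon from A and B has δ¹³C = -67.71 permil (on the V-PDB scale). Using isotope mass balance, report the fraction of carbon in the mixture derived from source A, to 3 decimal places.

δ_A = (0.01110971/0.01123720 − 1)×1000 = (0.988655 − 1)×1000 = -11.345 permil
δ_B = (0.01036183/0.01123720 − 1)×1000 = (0.922101 − 1)×1000 = -77.899 permil
f_A = (δ_mix − δ_B)/(δ_A − δ_B) = (-67.71 − (-77.899))/(-11.345 − (-77.899))
f_A = 10.189 / 66.554 = 0.1531

0.153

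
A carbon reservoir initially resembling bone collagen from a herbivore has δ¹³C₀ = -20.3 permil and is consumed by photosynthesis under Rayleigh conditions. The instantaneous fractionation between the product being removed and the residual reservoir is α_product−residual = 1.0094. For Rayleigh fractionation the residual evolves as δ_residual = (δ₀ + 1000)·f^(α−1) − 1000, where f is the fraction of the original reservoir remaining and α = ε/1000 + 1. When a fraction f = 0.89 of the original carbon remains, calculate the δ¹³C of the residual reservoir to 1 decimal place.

-21.4 permil

Rayleigh residual: δ_res = (δ₀ + 1000)·f^(α−1) − 1000
α − 1 = 0.00940
f^(α−1) = 0.89^(0.00940) = 0.998905
δ_res = (-20.3 + 1000) × 0.998905 − 1000 = 978.627 − 1000 = -21.37 permil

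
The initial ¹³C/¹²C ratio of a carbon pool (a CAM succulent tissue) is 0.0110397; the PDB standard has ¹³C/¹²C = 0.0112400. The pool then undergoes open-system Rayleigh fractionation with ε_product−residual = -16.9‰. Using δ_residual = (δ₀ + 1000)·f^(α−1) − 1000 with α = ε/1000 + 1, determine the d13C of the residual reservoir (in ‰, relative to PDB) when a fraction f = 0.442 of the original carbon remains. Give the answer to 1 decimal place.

-4.2‰

δ₀ = (0.0110397/0.0112400 − 1)×1000 = (0.982180 − 1)×1000 = -17.820‰
α − 1 = ε/1000 = -0.0169
f^(α−1) = 0.442^(-0.0169) = 1.013894
δ_res = (-17.820 + 1000) × 1.013894 − 1000 = 995.826 − 1000 = -4.17‰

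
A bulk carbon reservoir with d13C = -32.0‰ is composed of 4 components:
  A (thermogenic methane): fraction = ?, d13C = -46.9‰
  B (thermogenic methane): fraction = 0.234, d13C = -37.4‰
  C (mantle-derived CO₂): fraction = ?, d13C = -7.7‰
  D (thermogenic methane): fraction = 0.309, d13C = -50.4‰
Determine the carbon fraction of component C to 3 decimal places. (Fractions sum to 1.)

0.351

Let f_C and f_A be the unknown fractions; fractions sum to 1 so f_C + f_A = 0.457.
Mass balance: Σ fᵢ·δᵢ = δ_bulk ⇒ f_C·(-7.7) + f_A·(-46.9) = -32.0 − (-24.325) = -7.675
Substitute f_A = 0.457 − f_C:
f_C·(-7.7 − -46.9) = -7.675 − 0.457×(-46.9) = 13.758
f_C = 13.758 / 39.2 = 0.3510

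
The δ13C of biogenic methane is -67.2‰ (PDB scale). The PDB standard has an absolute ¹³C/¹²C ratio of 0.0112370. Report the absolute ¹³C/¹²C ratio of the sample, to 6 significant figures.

0.0104819

R_sample = R_standard × (δ13C/1000 + 1)
R_sample = 0.0112370 × (-67.2/1000 + 1) = 0.0112370 × 0.932800
R_sample = 0.0104819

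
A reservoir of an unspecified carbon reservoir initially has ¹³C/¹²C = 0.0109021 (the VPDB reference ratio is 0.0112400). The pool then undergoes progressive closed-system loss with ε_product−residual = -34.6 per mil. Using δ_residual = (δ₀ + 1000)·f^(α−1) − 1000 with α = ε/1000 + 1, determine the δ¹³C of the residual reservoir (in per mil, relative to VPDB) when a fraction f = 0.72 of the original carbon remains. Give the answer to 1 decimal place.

δ₀ = (0.0109021/0.0112400 − 1)×1000 = (0.969938 − 1)×1000 = -30.062 per mil
α − 1 = ε/1000 = -0.0346
f^(α−1) = 0.72^(-0.0346) = 1.011431
δ_res = (-30.062 + 1000) × 1.011431 − 1000 = 981.025 − 1000 = -18.97 per mil

-19.0 per mil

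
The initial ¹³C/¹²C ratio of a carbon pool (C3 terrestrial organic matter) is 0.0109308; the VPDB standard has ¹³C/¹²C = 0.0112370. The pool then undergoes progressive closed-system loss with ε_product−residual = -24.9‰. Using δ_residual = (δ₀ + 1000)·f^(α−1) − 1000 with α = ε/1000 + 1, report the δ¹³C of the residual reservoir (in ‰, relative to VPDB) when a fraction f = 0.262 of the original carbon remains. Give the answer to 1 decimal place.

δ₀ = (0.0109308/0.0112370 − 1)×1000 = (0.972751 − 1)×1000 = -27.249‰
α − 1 = ε/1000 = -0.0249
f^(α−1) = 0.262^(-0.0249) = 1.033914
δ_res = (-27.249 + 1000) × 1.033914 − 1000 = 1005.740 − 1000 = 5.74‰

5.7‰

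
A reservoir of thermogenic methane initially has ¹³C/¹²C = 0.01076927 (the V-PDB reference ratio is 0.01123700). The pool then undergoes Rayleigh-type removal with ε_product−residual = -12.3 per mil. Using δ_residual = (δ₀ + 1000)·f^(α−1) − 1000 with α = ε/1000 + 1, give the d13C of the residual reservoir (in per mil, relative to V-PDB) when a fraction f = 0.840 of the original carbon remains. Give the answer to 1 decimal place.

δ₀ = (0.01076927/0.01123700 − 1)×1000 = (0.958376 − 1)×1000 = -41.624 per mil
α − 1 = ε/1000 = -0.0123
f^(α−1) = 0.840^(-0.0123) = 1.002147
δ_res = (-41.624 + 1000) × 1.002147 − 1000 = 960.433 − 1000 = -39.57 per mil

-39.6 per mil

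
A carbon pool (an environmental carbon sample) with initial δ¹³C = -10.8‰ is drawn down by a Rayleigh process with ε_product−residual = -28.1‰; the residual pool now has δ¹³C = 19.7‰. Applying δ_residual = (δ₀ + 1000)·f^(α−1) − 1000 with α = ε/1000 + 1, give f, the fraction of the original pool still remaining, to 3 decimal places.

α − 1 = ε/1000 = -0.0281
(δ_res + 1000)/(δ₀ + 1000) = (19.7 + 1000)/(-10.8 + 1000) = 1019.7/989.2 = 1.030833
f = 1.030833^(1/-0.0281) = exp(ln(1.030833)/-0.0281) = exp(0.03037/-0.0281)
f = exp(-1.0807) = 0.3394

0.339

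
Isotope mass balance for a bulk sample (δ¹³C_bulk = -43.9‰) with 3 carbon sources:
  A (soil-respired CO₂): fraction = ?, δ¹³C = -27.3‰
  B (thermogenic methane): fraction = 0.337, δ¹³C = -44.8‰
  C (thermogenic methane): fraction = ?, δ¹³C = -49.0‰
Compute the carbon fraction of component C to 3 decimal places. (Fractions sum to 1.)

0.493

Let f_C and f_A be the unknown fractions; fractions sum to 1 so f_C + f_A = 0.663.
Mass balance: Σ fᵢ·δᵢ = δ_bulk ⇒ f_C·(-49.0) + f_A·(-27.3) = -43.9 − (-15.098) = -28.802
Substitute f_A = 0.663 − f_C:
f_C·(-49.0 − -27.3) = -28.802 − 0.663×(-27.3) = -10.702
f_C = -10.702 / -21.7 = 0.4932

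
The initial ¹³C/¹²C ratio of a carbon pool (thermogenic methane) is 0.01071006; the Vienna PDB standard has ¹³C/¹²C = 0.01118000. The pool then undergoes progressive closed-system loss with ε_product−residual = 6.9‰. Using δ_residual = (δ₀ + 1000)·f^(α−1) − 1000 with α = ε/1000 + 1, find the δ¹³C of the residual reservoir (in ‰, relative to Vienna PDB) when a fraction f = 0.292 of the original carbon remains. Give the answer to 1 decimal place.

δ₀ = (0.01071006/0.01118000 − 1)×1000 = (0.957966 − 1)×1000 = -42.034‰
α − 1 = ε/1000 = 0.0069
f^(α−1) = 0.292^(0.0069) = 0.991542
δ_res = (-42.034 + 1000) × 0.991542 − 1000 = 949.864 − 1000 = -50.14‰

-50.1‰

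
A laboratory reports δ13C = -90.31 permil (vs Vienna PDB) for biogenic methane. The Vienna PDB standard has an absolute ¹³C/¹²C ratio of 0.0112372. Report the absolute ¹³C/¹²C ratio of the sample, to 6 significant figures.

0.0102224

R_sample = R_standard × (δ13C/1000 + 1)
R_sample = 0.0112372 × (-90.31/1000 + 1) = 0.0112372 × 0.909690
R_sample = 0.0102224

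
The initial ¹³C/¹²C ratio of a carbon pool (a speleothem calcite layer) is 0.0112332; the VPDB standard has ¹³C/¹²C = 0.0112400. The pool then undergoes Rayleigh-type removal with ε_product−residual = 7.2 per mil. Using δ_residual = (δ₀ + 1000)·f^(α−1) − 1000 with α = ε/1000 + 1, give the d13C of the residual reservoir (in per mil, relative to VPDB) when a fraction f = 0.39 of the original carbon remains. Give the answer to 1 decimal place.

-7.4 per mil

δ₀ = (0.0112332/0.0112400 − 1)×1000 = (0.999395 − 1)×1000 = -0.605 per mil
α − 1 = ε/1000 = 0.0072
f^(α−1) = 0.39^(0.0072) = 0.993243
δ_res = (-0.605 + 1000) × 0.993243 − 1000 = 992.642 − 1000 = -7.36 per mil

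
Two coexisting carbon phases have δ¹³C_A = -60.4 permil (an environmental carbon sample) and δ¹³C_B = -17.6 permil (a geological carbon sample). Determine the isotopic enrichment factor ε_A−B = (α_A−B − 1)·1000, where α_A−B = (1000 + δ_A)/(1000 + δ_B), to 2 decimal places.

-43.57 permil

α_A−B = (1000 + -60.4) / (1000 + -17.6) = 939.6 / 982.4 = 0.956433
ε_A−B = (0.956433 − 1) × 1000 = -43.567 permil
(The approximation ε ≈ δ_A − δ_B would give -42.8 permil.)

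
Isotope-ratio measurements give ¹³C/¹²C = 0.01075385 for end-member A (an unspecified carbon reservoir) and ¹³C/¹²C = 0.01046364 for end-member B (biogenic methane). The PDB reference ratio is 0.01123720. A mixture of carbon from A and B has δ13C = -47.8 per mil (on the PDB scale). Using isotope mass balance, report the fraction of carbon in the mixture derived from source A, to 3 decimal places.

0.815

δ_A = (0.01075385/0.01123720 − 1)×1000 = (0.956987 − 1)×1000 = -43.013 per mil
δ_B = (0.01046364/0.01123720 − 1)×1000 = (0.931161 − 1)×1000 = -68.839 per mil
f_A = (δ_mix − δ_B)/(δ_A − δ_B) = (-47.8 − (-68.839))/(-43.013 − (-68.839))
f_A = 21.039 / 25.826 = 0.8147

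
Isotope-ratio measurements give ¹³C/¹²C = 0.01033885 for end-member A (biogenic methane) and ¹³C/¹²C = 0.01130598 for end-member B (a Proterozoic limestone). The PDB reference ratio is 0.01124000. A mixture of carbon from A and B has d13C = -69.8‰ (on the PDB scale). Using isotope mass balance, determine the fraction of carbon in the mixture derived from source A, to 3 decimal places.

δ_A = (0.01033885/0.01124000 − 1)×1000 = (0.919827 − 1)×1000 = -80.173‰
δ_B = (0.01130598/0.01124000 − 1)×1000 = (1.005870 − 1)×1000 = 5.870‰
f_A = (δ_mix − δ_B)/(δ_A − δ_B) = (-69.8 − (5.870))/(-80.173 − (5.870))
f_A = -75.670 / -86.044 = 0.8794

0.879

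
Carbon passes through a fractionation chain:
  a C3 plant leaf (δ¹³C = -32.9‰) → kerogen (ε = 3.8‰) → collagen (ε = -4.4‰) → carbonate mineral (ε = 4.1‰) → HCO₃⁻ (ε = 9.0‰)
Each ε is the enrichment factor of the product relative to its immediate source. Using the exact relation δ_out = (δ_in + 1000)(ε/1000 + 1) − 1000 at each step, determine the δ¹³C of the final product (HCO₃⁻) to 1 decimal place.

step 1: δ = (-32.90 + 1000)·(3.8/1000 + 1) − 1000 = -29.23‰
step 2: δ = (-29.23 + 1000)·(-4.4/1000 + 1) − 1000 = -33.50‰
step 3: δ = (-33.50 + 1000)·(4.1/1000 + 1) − 1000 = -29.53‰
step 4: δ = (-29.53 + 1000)·(9.0/1000 + 1) − 1000 = -20.80‰

-20.8‰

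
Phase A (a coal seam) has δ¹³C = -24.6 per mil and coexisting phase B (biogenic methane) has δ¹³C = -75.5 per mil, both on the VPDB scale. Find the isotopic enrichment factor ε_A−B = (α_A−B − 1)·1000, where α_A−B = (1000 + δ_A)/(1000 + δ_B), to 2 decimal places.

55.06 per mil

α_A−B = (1000 + -24.6) / (1000 + -75.5) = 975.4 / 924.5 = 1.055057
ε_A−B = (1.055057 − 1) × 1000 = 55.057 per mil
(The approximation ε ≈ δ_A − δ_B would give 50.9 per mil.)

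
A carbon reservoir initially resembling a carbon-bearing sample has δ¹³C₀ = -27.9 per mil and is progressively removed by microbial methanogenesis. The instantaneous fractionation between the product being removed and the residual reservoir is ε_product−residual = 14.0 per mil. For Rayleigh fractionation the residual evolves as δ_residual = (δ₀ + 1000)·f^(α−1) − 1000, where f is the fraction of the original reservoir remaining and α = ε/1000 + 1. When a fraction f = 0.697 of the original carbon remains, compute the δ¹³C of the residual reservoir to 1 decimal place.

Rayleigh residual: δ_res = (δ₀ + 1000)·f^(α−1) − 1000
α = ε/1000 + 1 = 1.01400, so α − 1 = 0.01400
f^(α−1) = 0.697^(0.01400) = 0.994959
δ_res = (-27.9 + 1000) × 0.994959 − 1000 = 967.200 − 1000 = -32.80 per mil

-32.8 per mil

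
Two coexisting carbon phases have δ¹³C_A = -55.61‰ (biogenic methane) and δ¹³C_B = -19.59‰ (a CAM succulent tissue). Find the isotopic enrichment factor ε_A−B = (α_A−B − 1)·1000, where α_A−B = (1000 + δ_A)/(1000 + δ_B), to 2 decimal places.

-36.74‰

α_A−B = (1000 + -55.61) / (1000 + -19.59) = 944.39 / 980.41 = 0.963260
ε_A−B = (0.963260 − 1) × 1000 = -36.740‰
(The approximation ε ≈ δ_A − δ_B would give -36.02‰.)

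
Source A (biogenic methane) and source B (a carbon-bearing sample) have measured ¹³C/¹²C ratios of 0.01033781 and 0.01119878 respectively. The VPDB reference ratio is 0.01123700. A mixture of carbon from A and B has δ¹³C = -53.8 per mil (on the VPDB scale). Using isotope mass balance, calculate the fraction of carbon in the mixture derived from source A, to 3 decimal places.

δ_A = (0.01033781/0.01123700 − 1)×1000 = (0.919980 − 1)×1000 = -80.020 per mil
δ_B = (0.01119878/0.01123700 − 1)×1000 = (0.996599 − 1)×1000 = -3.401 per mil
f_A = (δ_mix − δ_B)/(δ_A − δ_B) = (-53.8 − (-3.401))/(-80.020 − (-3.401))
f_A = -50.399 / -76.619 = 0.6578

0.658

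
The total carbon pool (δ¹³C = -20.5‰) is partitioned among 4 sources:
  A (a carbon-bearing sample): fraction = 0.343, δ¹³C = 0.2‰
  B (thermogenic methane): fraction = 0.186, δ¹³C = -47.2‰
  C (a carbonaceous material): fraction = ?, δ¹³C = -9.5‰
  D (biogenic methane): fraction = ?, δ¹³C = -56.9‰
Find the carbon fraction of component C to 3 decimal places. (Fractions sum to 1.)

Let f_C and f_D be the unknown fractions; fractions sum to 1 so f_C + f_D = 0.471.
Mass balance: Σ fᵢ·δᵢ = δ_bulk ⇒ f_C·(-9.5) + f_D·(-56.9) = -20.5 − (-8.711) = -11.789
Substitute f_D = 0.471 − f_C:
f_C·(-9.5 − -56.9) = -11.789 − 0.471×(-56.9) = 15.010
f_C = 15.010 / 47.4 = 0.3167

0.317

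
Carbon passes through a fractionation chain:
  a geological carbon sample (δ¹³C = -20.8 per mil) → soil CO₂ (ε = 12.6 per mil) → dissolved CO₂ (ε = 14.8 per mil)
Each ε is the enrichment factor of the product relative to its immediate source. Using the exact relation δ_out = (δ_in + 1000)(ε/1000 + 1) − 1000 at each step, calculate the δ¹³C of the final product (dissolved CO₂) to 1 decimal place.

step 1: δ = (-20.80 + 1000)·(12.6/1000 + 1) − 1000 = -8.46 per mil
step 2: δ = (-8.46 + 1000)·(14.8/1000 + 1) − 1000 = 6.21 per mil

6.2 per mil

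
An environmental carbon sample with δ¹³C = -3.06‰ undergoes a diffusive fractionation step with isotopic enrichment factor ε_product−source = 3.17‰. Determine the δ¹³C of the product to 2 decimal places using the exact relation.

0.10‰

Exactly, δ_product = (δ_source + 1000)·(ε/1000 + 1) − 1000.
δ_product = (-3.06 + 1000) × (3.17/1000 + 1) − 1000
δ_product = 0.100‰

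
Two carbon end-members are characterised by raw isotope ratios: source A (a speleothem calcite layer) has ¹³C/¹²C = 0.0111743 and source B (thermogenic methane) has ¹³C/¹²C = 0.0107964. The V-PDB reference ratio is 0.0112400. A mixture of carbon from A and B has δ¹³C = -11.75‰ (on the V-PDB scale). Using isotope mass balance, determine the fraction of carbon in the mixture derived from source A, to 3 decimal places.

δ_A = (0.0111743/0.0112400 − 1)×1000 = (0.994155 − 1)×1000 = -5.845‰
δ_B = (0.0107964/0.0112400 − 1)×1000 = (0.960534 − 1)×1000 = -39.466‰
f_A = (δ_mix − δ_B)/(δ_A − δ_B) = (-11.75 − (-39.466))/(-5.845 − (-39.466))
f_A = 27.716 / 33.621 = 0.8244

0.824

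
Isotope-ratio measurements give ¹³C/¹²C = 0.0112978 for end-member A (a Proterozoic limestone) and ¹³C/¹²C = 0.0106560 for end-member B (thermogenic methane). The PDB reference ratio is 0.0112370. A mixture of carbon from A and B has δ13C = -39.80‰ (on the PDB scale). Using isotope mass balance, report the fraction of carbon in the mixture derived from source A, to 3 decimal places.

0.208

δ_A = (0.0112978/0.0112370 − 1)×1000 = (1.005411 − 1)×1000 = 5.411‰
δ_B = (0.0106560/0.0112370 − 1)×1000 = (0.948296 − 1)×1000 = -51.704‰
f_A = (δ_mix − δ_B)/(δ_A − δ_B) = (-39.80 − (-51.704))/(5.411 − (-51.704))
f_A = 11.904 / 57.115 = 0.2084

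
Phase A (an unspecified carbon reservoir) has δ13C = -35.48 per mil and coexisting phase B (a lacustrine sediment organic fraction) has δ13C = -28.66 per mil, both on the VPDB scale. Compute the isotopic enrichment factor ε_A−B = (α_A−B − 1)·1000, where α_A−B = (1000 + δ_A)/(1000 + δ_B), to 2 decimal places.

-7.02 per mil

α_A−B = (1000 + -35.48) / (1000 + -28.66) = 964.52 / 971.34 = 0.992979
ε_A−B = (0.992979 − 1) × 1000 = -7.021 per mil
(The approximation ε ≈ δ_A − δ_B would give -6.82 per mil.)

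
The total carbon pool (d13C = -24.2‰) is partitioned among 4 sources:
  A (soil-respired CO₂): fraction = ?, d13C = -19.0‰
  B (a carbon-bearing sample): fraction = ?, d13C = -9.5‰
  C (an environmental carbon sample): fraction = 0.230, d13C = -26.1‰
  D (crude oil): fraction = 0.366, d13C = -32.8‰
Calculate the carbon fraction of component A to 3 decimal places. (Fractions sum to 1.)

Let f_A and f_B be the unknown fractions; fractions sum to 1 so f_A + f_B = 0.404.
Mass balance: Σ fᵢ·δᵢ = δ_bulk ⇒ f_A·(-19.0) + f_B·(-9.5) = -24.2 − (-18.008) = -6.192
Substitute f_B = 0.404 − f_A:
f_A·(-19.0 − -9.5) = -6.192 − 0.404×(-9.5) = -2.354
f_A = -2.354 / -9.5 = 0.2478

0.248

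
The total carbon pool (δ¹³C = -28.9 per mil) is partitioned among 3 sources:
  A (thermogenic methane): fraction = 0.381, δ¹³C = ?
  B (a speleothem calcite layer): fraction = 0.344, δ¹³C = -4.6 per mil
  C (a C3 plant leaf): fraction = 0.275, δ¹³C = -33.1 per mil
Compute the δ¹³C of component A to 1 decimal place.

Isotope mass balance: δ_bulk = Σ fᵢ·δᵢ.
-28.9 = 0.381×δ_A + 0.344×(-4.6) + 0.275×(-33.1)
0.381·δ_A = -28.9 − (-10.685) = -18.215
δ_A = -18.215 / 0.381 = -47.81 per mil

-47.8 per mil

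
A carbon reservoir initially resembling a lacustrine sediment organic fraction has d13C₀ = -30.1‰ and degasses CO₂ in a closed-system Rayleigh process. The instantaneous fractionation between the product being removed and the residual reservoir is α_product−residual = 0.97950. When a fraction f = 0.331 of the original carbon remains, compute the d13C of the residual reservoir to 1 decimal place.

Rayleigh residual: δ_res = (δ₀ + 1000)·f^(α−1) − 1000
α − 1 = -0.02050
f^(α−1) = 0.331^(-0.02050) = 1.022924
δ_res = (-30.1 + 1000) × 1.022924 − 1000 = 992.134 − 1000 = -7.87‰

-7.9‰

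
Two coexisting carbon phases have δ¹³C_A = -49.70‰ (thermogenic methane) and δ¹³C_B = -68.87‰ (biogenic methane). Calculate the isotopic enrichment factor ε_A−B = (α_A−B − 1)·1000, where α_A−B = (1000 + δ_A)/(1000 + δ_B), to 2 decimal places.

α_A−B = (1000 + -49.70) / (1000 + -68.87) = 950.30 / 931.13 = 1.020588
ε_A−B = (1.020588 − 1) × 1000 = 20.588‰
(The approximation ε ≈ δ_A − δ_B would give 19.17‰.)

20.59‰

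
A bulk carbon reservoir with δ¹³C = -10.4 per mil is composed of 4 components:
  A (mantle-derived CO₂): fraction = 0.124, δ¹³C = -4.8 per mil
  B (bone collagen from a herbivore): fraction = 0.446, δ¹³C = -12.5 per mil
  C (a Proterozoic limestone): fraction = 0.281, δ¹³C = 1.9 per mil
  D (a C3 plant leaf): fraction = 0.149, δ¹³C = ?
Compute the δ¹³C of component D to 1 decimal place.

-32.0 per mil

Isotope mass balance: δ_bulk = Σ fᵢ·δᵢ.
-10.4 = 0.124×(-4.8) + 0.446×(-12.5) + 0.281×(1.9) + 0.149×δ_D
0.149·δ_D = -10.4 − (-5.636) = -4.764
δ_D = -4.764 / 0.149 = -31.97 per mil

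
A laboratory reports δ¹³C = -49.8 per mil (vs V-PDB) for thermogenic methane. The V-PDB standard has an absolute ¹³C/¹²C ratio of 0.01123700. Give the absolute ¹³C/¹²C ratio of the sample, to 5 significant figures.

0.010677

R_sample = R_standard × (δ¹³C/1000 + 1)
R_sample = 0.01123700 × (-49.8/1000 + 1) = 0.01123700 × 0.950200
R_sample = 0.0106774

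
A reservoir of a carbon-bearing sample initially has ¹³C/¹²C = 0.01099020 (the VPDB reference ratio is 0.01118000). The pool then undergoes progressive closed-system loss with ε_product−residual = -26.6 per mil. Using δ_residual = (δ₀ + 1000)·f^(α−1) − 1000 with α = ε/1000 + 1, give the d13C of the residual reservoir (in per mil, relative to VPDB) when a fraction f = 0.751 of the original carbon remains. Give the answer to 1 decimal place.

δ₀ = (0.01099020/0.01118000 − 1)×1000 = (0.983023 − 1)×1000 = -16.977 per mil
α − 1 = ε/1000 = -0.0266
f^(α−1) = 0.751^(-0.0266) = 1.007646
δ_res = (-16.977 + 1000) × 1.007646 − 1000 = 990.539 − 1000 = -9.46 per mil

-9.5 per mil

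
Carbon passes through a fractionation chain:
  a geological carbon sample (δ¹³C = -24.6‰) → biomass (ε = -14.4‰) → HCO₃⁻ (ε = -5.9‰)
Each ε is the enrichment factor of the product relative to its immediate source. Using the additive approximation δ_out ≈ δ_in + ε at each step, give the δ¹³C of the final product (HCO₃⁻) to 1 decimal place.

step 1: δ ≈ -24.6 + (-14.4) = -39.0‰
step 2: δ ≈ -39.0 + (-5.9) = -44.9‰

-44.9‰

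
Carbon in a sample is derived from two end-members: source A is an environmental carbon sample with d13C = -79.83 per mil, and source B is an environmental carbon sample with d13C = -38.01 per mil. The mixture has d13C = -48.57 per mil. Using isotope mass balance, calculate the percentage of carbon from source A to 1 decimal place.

25.3%

δ_mix = f_A·δ_A + (1 − f_A)·δ_B  ⇒  f_A = (δ_mix − δ_B)/(δ_A − δ_B)
f_A = (-48.57 − (-38.01)) / (-79.83 − (-38.01))
f_A = -10.56 / -41.82 = 0.2525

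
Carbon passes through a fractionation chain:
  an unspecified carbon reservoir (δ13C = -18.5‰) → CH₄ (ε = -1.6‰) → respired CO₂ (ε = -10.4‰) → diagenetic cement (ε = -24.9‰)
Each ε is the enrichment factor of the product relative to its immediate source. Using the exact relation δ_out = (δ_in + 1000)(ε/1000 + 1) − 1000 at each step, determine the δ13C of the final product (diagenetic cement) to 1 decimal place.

-54.4‰

step 1: δ = (-18.50 + 1000)·(-1.6/1000 + 1) − 1000 = -20.07‰
step 2: δ = (-20.07 + 1000)·(-10.4/1000 + 1) − 1000 = -30.26‰
step 3: δ = (-30.26 + 1000)·(-24.9/1000 + 1) − 1000 = -54.41‰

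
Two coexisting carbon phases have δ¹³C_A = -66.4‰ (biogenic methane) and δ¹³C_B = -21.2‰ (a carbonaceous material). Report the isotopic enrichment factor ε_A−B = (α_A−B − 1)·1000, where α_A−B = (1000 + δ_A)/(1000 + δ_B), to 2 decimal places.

α_A−B = (1000 + -66.4) / (1000 + -21.2) = 933.6 / 978.8 = 0.953821
ε_A−B = (0.953821 − 1) × 1000 = -46.179‰
(The approximation ε ≈ δ_A − δ_B would give -45.2‰.)

-46.18‰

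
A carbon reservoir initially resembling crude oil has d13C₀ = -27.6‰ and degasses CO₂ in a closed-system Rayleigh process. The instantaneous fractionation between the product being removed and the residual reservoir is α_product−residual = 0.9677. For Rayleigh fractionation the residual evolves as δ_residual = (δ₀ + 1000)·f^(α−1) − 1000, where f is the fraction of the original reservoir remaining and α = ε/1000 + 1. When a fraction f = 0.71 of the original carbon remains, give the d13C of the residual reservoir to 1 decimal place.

-16.8‰

Rayleigh residual: δ_res = (δ₀ + 1000)·f^(α−1) − 1000
α − 1 = -0.03230
f^(α−1) = 0.71^(-0.03230) = 1.011124
δ_res = (-27.6 + 1000) × 1.011124 − 1000 = 983.217 − 1000 = -16.78‰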